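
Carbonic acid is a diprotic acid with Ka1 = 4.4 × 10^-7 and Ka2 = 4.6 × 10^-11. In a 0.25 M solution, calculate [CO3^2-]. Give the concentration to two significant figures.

First ionization gives [H+] ≈ [HCO3-] = 3.32 × 10^-4 M.
Second step: Ka2 = [H+][CO3^2-]/[HCO3-] ≈ [CO3^2-] (since [H+] ≈ [HCO3-]).
So [CO3^2-] ≈ Ka2.

4.6 × 10^-11 M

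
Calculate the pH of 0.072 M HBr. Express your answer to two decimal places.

pH = 1.14

HBr is a strong acid and dissociates completely, so [H+] = 0.072 M.
pH = -log(0.072) = 1.14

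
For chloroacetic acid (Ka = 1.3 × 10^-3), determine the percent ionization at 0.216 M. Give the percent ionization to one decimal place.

7.5%

ClCH2COOH ⇌ ClCH2COO- + H+; let x = [H+] at equilibrium.
Ka = x²/(C₀ − x); solving the quadratic gives x = 1.61 × 10^-2 M.
% ionization = x/C₀ × 100% = 1.61 × 10^-2/0.216 × 100% = 7.5%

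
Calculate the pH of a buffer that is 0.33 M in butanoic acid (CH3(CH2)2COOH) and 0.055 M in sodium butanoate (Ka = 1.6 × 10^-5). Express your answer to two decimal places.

pKa = −log(1.6 × 10^-5) = 4.796
pH = pKa + log([A⁻]/[HA]) = 4.796 + log(0.055/0.33)
pH = 4.796 + (-0.778) = 4.02

pH = 4.02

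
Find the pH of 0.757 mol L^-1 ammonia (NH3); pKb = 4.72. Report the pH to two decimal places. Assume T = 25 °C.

pH = 11.58

NH3 + H2O ⇌ NH4+ + OH-
Kb = 10^(−4.72) = 1.91 × 10^-5
From the ICE table, Kb = [OH-]²/(0.757 − [OH-]) = 1.91 × 10^-5.
Neglecting [OH-] in the denominator: [OH-] = √(1.91 × 10^-5 × 0.757) = 3.80 × 10^-3 M
Check: 0.5% ionized — well under 5%, approximation valid.
pOH = 2.42, so pH = 14.00 − pOH = 11.58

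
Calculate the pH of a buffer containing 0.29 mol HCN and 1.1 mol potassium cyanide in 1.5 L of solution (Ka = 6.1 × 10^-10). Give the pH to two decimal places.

pH = 9.79

pKa = −log(6.1 × 10^-10) = 9.215
Using pH = pKa + log([base]/[acid]) with [base]/[acid] = 1.1/0.29:
pH = 9.215 + (+0.579) = 9.79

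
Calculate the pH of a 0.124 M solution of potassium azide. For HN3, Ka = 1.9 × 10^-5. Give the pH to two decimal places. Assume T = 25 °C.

pH = 8.91

N3- is the conjugate base of the weak acid HN3.
Kb = Kw/Ka = 1.0×10^-14 / 1.9 × 10^-5 = 5.26 × 10^-10
From the ICE table, Kb = [OH-]²/(0.124 − [OH-]) = 5.26 × 10^-10.
Since Kb ≪ C₀, [OH-] ≈ √(Kb·C₀) = 8.08 × 10^-6 M.
([OH-]/C₀ = 0.0065% < 5%, so the approximation holds.)
pOH = 5.09, so pH = 14.00 − pOH = 8.91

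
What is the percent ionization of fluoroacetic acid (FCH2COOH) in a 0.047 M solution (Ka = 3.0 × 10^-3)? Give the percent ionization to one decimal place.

22.3%

FCH2COOH ⇌ FCH2COO- + H+; let x = [H+] at equilibrium.
Ka = x²/(C₀ − x); solving the quadratic gives x = 1.05 × 10^-2 M.
% ionization = x/C₀ × 100% = 1.05 × 10^-2/0.047 × 100% = 22.3%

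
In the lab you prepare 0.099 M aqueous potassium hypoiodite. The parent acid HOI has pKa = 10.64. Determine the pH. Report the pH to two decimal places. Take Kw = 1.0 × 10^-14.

OI- is the conjugate base of the weak acid HOI.
Ka = 10^(−10.64) = 2.29 × 10^-11
Kb = Kw/Ka = 1.0×10^-14 / 2.29 × 10^-11 = 4.37 × 10^-4
From the ICE table, Kb = x²/(0.099 − x) = 4.37 × 10^-4.
x is not negligible relative to C₀; solve x² + 0.000437·x − 4.33e-05 = 0.
x = [−0.000437 + √(0.000437² + 0.000173)]/2 = 6.36 × 10^-3 M
pOH = 2.20, so pH = 14.00 − pOH = 11.80

pH = 11.80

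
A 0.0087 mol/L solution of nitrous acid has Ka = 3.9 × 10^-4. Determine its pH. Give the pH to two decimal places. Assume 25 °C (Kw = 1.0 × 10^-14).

pH = 2.78

HNO2 ⇌ NO2- + H+
From the ICE table, Ka = [H+]²/(0.0087 − [H+]) = 3.9 × 10^-4.
Here C₀/Ka ≈ 22.3, so the small-[H+] approximation fails. Use the quadratic:
[H+] = [−0.00039 + √(0.00039² + 1.36e-05)]/2 = 1.66 × 10^-3 M
pH = −log(1.66 × 10^-3) = 2.78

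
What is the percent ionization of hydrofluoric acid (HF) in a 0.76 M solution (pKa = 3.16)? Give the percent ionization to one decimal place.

3.0%

HF ⇌ F- + H+; let x = [H+] at equilibrium.
Ka = 10^(−3.16) = 6.92 × 10^-4
x ≈ √(Ka·C₀) = √(6.92 × 10^-4 × 0.76) = 2.29 × 10^-2 M
% ionization = x/C₀ × 100% = 2.29 × 10^-2/0.76 × 100% = 3.0%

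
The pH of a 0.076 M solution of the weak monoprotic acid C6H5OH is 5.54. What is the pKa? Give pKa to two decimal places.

[H+] = 10^(-5.54) = 2.88 × 10^-6 M
At equilibrium [HA] = 0.076 − 2.88 × 10^-6 = 7.60 × 10^-2 M
Ka = [H+][A-]/[HA] = (2.88 × 10^-6)² / 7.60 × 10^-2 = 1.09 × 10^-10
pKa = -log(1.09 × 10^-10) = 9.96

pKa = 9.96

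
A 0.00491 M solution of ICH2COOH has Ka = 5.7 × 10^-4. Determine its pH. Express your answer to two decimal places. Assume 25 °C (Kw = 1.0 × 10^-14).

ICH2COOH ⇌ ICH2COO- + H+
From the ICE table, Ka = [H+]²/(0.00491 − [H+]) = 5.7 × 10^-4.
Here C₀/Ka ≈ 8.61, so the small-[H+] approximation fails. Use the quadratic:
[H+] = (−Ka + √(Ka² + 4·Ka·C₀))/2 = 1.41 × 10^-3 M
pH = −log[H+] = −log(1.41 × 10^-3) = 2.85

pH = 2.85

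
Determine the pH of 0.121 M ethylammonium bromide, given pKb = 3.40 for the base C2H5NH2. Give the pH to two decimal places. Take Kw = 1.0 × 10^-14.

C2H5NH3+ is the conjugate acid of the weak base C2H5NH2.
Kb = 10^(−3.40) = 3.98 × 10^-4
Ka = Kw/Kb = 1.0×10^-14 / 3.98 × 10^-4 = 2.51 × 10^-11
Ka = [H+]²/(0.121 − [H+]) = 2.51 × 10^-11
Neglecting [H+] in the denominator: [H+] = √(2.51 × 10^-11 × 0.121) = 1.74 × 10^-6 M
Check: 0.0014% ionized — well under 5%, approximation valid.
pH = −log[H+] = −log(1.74 × 10^-6) = 5.76

pH = 5.76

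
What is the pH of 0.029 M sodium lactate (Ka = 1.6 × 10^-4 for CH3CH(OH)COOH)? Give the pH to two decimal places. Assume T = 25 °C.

CH3CH(OH)COO- is the conjugate base of the weak acid CH3CH(OH)COOH.
Kb = Kw/Ka = 1.0×10^-14 / 1.6 × 10^-4 = 6.25 × 10^-11
From the ICE table, Kb = [OH-]²/(0.029 − [OH-]) = 6.25 × 10^-11.
Since Kb ≪ C₀, [OH-] ≈ √(Kb·C₀) = 1.35 × 10^-6 M.
pOH = −log(1.35 × 10^-6) = 5.87; pH = 14.00 − 5.87 = 8.13

pH = 8.13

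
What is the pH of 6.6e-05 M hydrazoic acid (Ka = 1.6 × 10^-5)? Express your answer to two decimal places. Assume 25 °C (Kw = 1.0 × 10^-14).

HN3 ⇌ N3- + H+
From the ICE table, Ka = x²/(6.6e-05 − x) = 1.6 × 10^-5.
x is not negligible relative to C₀; solve x² + 1.6e-05·x − 1.06e-09 = 0.
x = [−1.6e-05 + √(1.6e-05² + 4.22e-09)]/2 = 2.55 × 10^-5 M
pH = −log(2.55 × 10^-5) = 4.59

pH = 4.59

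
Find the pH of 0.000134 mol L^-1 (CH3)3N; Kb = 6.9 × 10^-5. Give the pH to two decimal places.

pH = 9.83

(CH3)3N + H2O ⇌ (CH3)3NH+ + OH-
From the ICE table, Kb = [OH-]²/(0.000134 − [OH-]) = 6.9 × 10^-5.
The 5% rule fails; solving [OH-]² + Kb·[OH-] − Kb·C₀ = 0 exactly:
[OH-] = [−6.9e-05 + √(6.9e-05² + 3.7e-08)]/2 = 6.77 × 10^-5 M
pOH = −log(6.77 × 10^-5) = 4.17; pH = 14.00 − 4.17 = 9.83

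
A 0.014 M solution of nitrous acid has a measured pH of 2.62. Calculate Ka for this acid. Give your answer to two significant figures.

[H+] = 10^(-2.62) = 2.40 × 10^-3 M
At equilibrium [HA] = 0.014 − 2.40 × 10^-3 = 1.16 × 10^-2 M
Ka = [H+][A-]/[HA] = (2.40 × 10^-3)² / 1.16 × 10^-2 = 5.0 × 10^-4

Ka = 5.0 × 10^-4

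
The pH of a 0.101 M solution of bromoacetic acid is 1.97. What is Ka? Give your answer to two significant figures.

[H+] = 10^(-1.97) = 1.07 × 10^-2 M
At equilibrium [HA] = 0.101 − 1.07 × 10^-2 = 9.03 × 10^-2 M
Ka = [H+][A-]/[HA] = (1.07 × 10^-2)² / 9.03 × 10^-2 = 1.3 × 10^-3

Ka = 1.3 × 10^-3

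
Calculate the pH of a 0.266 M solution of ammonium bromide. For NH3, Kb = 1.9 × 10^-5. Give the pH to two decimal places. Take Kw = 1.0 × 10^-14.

NH4+ is the conjugate acid of the weak base NH3.
Ka = Kw/Kb = 1.0×10^-14 / 1.9 × 10^-5 = 5.26 × 10^-10
From the ICE table, Ka = x²/(0.266 − x) = 5.26 × 10^-10.
Assume x ≪ 0.266: x ≈ √(5.26 × 10^-10 × 0.266) = 1.18 × 10^-5 M
Check: 0.0044% ionized — well under 5%, approximation valid.
pH = −log[H+] = −log(1.18 × 10^-5) = 4.93

pH = 4.93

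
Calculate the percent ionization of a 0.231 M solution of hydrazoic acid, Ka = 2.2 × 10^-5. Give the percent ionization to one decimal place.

HN3 ⇌ N3- + H+; let x = [H+] at equilibrium.
x ≈ √(Ka·C₀) = √(2.2 × 10^-5 × 0.231) = 2.25 × 10^-3 M
Fraction ionized = 2.25 × 10^-3 / 0.231 = 0.0097 → 1.0%

1.0%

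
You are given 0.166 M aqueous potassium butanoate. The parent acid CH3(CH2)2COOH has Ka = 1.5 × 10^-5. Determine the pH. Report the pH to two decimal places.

pH = 9.02

CH3(CH2)2COO- is the conjugate base of the weak acid CH3(CH2)2COOH.
Kb = Kw/Ka = 1.0×10^-14 / 1.5 × 10^-5 = 6.67 × 10^-10
From the ICE table, Kb = [OH-]²/(0.166 − [OH-]) = 6.67 × 10^-10.
Since Kb ≪ C₀, [OH-] ≈ √(Kb·C₀) = 1.05 × 10^-5 M.
Check: 0.0063% ionized — well under 5%, approximation valid.
pOH = 4.98, so pH = 14.00 − pOH = 9.02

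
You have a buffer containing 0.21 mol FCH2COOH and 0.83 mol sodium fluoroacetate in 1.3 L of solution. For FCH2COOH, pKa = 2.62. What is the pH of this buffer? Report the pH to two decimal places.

Henderson–Hasselbalch: pH = pKa + log([FCH2COO-]/[FCH2COOH]) = 2.62 + log(0.83/0.21)
pH = 2.62 + (+0.597) = 3.22

pH = 3.22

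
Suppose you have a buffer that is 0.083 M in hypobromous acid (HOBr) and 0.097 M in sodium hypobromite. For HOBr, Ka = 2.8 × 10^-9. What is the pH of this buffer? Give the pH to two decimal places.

pKa = −log(2.8 × 10^-9) = 8.553
pH = pKa + log([A⁻]/[HA]) = 8.553 + log(0.097/0.083)
pH = 8.553 + (+0.068) = 8.62

pH = 8.62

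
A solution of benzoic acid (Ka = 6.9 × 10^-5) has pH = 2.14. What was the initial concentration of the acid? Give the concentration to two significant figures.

C₀ = 7.7 × 10^-1 M

[H+] = 10^(-2.14) = 7.24 × 10^-3 M = x
Ka = x²/(C₀ − x) ⇒ C₀ = x + x²/Ka
C₀ = 7.24 × 10^-3 + (7.24 × 10^-3)²/(6.9 × 10^-5) = 7.67 × 10^-1 M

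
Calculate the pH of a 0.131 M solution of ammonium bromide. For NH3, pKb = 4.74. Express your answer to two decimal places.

pH = 5.07

NH4+ is the conjugate acid of the weak base NH3.
Kb = 10^(−4.74) = 1.82 × 10^-5
Ka = Kw/Kb = 1.0×10^-14 / 1.82 × 10^-5 = 5.49 × 10^-10
Ka = [H+]²/(0.131 − [H+]) = 5.49 × 10^-10
Neglecting [H+] in the denominator: [H+] = √(5.49 × 10^-10 × 0.131) = 8.48 × 10^-6 M
pH = −log(8.48 × 10^-6) = 5.07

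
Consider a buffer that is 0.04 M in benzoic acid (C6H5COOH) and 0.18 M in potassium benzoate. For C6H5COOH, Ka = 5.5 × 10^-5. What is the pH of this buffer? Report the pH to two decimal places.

pH = 4.91

pKa = −log(5.5 × 10^-5) = 4.260
Using pH = pKa + log([base]/[acid]) with [base]/[acid] = 0.18/0.04:
pH = 4.260 + (+0.653) = 4.91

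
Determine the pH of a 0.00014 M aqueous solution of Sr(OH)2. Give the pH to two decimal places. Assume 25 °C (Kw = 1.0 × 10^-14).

pH = 10.45

Sr(OH)2 is a strong base (each formula unit releases 2 OH-); [OH-] = 0.00028 M.
pOH = -log(0.00028) = 3.55
pH = 14.00 - 3.55 = 10.45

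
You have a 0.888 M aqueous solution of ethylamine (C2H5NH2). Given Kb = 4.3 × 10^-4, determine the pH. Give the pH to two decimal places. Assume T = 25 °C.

pH = 12.29

C2H5NH2 + H2O ⇌ C2H5NH3+ + OH-
From the ICE table, Kb = x²/(0.888 − x) = 4.3 × 10^-4.
Neglecting x in the denominator: x = √(4.3 × 10^-4 × 0.888) = 1.95 × 10^-2 M
Check: 2.2% ionized — well under 5%, approximation valid.
pOH = 1.71, so pH = 14.00 − pOH = 12.29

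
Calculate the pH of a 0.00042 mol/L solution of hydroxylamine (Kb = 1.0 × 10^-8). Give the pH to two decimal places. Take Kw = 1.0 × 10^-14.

pH = 8.31

NH2OH + H2O ⇌ NH3OH+ + OH-
Kb = x²/(0.00042 − x) = 1.0 × 10^-8
Since Kb ≪ C₀, x ≈ √(Kb·C₀) = 2.05 × 10^-6 M.
pOH = −log(2.05 × 10^-6) = 5.69; pH = 14.00 − 5.69 = 8.31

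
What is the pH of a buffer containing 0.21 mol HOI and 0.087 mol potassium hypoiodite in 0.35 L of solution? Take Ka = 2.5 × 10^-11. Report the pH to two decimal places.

pKa = −log(2.5 × 10^-11) = 10.602
pH = pKa + log([A⁻]/[HA]) = 10.602 + log(0.087/0.21)
pH = 10.602 + (-0.383) = 10.22

pH = 10.22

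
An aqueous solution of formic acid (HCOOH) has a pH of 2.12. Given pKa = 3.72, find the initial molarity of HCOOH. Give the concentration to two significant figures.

C₀ = 3.1 × 10^-1 M

[H+] = 10^(-2.12) = 7.59 × 10^-3 M = x
Ka = 10^(−3.72) = 1.91 × 10^-4
Ka = x²/(C₀ − x) ⇒ C₀ = x + x²/Ka
C₀ = 7.59 × 10^-3 + (7.59 × 10^-3)²/(1.91 × 10^-4) = 3.09 × 10^-1 M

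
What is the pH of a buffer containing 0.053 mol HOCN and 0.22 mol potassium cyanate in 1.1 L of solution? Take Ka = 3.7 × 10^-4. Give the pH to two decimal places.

pKa = −log(3.7 × 10^-4) = 3.432
pH = pKa + log([A⁻]/[HA]) = 3.432 + log(0.22/0.053)
pH = 3.432 + (+0.618) = 4.05

pH = 4.05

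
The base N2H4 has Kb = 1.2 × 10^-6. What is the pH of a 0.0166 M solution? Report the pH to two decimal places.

N2H4 + H2O ⇌ N2H5+ + OH-
Kb = [OH-]²/(0.0166 − [OH-]) = 1.2 × 10^-6
Since Kb ≪ C₀, [OH-] ≈ √(Kb·C₀) = 1.41 × 10^-4 M.
([OH-]/C₀ = 0.85% < 5%, so the approximation holds.)
pOH = −log(1.41 × 10^-4) = 3.85; pH = 14.00 − 3.85 = 10.15

pH = 10.15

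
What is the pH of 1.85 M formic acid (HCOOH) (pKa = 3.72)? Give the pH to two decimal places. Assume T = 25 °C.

pH = 1.73

HCOOH ⇌ HCOO- + H+
Ka = 10^(−3.72) = 1.91 × 10^-4
From the ICE table, Ka = [H+]²/(1.85 − [H+]) = 1.91 × 10^-4.
Neglecting [H+] in the denominator: [H+] = √(1.91 × 10^-4 × 1.85) = 1.88 × 10^-2 M
pH = −log[H+] = −log(1.88 × 10^-2) = 1.73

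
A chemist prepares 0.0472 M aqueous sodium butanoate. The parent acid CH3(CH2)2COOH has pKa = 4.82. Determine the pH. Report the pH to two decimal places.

pH = 8.75

CH3(CH2)2COO- is the conjugate base of the weak acid CH3(CH2)2COOH.
Ka = 10^(−4.82) = 1.51 × 10^-5
Kb = Kw/Ka = 1.0×10^-14 / 1.51 × 10^-5 = 6.62 × 10^-10
From the ICE table, Kb = [OH-]²/(0.0472 − [OH-]) = 6.62 × 10^-10.
Since Kb ≪ C₀, [OH-] ≈ √(Kb·C₀) = 5.59 × 10^-6 M.
pOH = 5.25, so pH = 14.00 − pOH = 8.75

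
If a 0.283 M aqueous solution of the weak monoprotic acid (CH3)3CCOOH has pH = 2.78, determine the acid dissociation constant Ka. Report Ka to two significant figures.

[H+] = 10^(-2.78) = 1.66 × 10^-3 M
At equilibrium [HA] = 0.283 − 1.66 × 10^-3 = 2.81 × 10^-1 M
Ka = [H+][A-]/[HA] = (1.66 × 10^-3)² / 2.81 × 10^-1 = 9.8 × 10^-6

Ka = 9.8 × 10^-6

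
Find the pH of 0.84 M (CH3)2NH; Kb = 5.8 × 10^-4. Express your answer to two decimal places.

(CH3)2NH + H2O ⇌ (CH3)2NH2+ + OH-
Let x = [OH-] at equilibrium. Kb = x²/(0.84 − x).
Neglecting x in the denominator: x = √(5.8 × 10^-4 × 0.84) = 2.21 × 10^-2 M
pOH = −log(2.21 × 10^-2) = 1.66; pH = 14.00 − 1.66 = 12.34

pH = 12.34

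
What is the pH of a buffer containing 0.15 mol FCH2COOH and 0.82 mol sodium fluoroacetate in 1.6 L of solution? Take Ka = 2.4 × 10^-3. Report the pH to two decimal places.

pKa = −log(2.4 × 10^-3) = 2.620
pH = pKa + log([A⁻]/[HA]) = 2.620 + log(0.82/0.15)
pH = 2.620 + (+0.738) = 3.36

pH = 3.36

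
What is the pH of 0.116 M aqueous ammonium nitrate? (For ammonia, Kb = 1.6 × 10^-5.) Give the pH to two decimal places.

NH4+ is the conjugate acid of the weak base NH3.
Ka = Kw/Kb = 1.0×10^-14 / 1.6 × 10^-5 = 6.25 × 10^-10
From the ICE table, Ka = [H+]²/(0.116 − [H+]) = 6.25 × 10^-10.
Neglecting [H+] in the denominator: [H+] = √(6.25 × 10^-10 × 0.116) = 8.51 × 10^-6 M
pH = −log(8.51 × 10^-6) = 5.07

pH = 5.07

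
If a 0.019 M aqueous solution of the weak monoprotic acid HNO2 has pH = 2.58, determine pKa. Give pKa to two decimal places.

pKa = 3.37

[H+] = 10^(-2.58) = 2.63 × 10^-3 M
At equilibrium [HA] = 0.019 − 2.63 × 10^-3 = 1.64 × 10^-2 M
Ka = [H+][A-]/[HA] = (2.63 × 10^-3)² / 1.64 × 10^-2 = 4.22 × 10^-4
pKa = -log(4.22 × 10^-4) = 3.37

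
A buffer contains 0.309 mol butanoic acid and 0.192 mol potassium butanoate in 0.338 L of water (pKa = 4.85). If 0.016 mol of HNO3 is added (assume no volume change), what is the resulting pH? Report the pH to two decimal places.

After neutralization: n(CH3(CH2)2COOH) = 0.325 mol, n(CH3(CH2)2COO-) = 0.176 mol.
Henderson–Hasselbalch with mole ratio 0.176/0.325: pH = 4.85 + (-0.266)

pH = 4.58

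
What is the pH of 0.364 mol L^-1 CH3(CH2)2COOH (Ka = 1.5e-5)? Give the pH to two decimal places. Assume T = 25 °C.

CH3(CH2)2COOH ⇌ CH3(CH2)2COO- + H+
Ka = x²/(0.364 − x) = 1.5 × 10^-5
Assume x ≪ 0.364: x ≈ √(1.5 × 10^-5 × 0.364) = 2.34 × 10^-3 M
pH = −log[H+] = −log(2.34 × 10^-3) = 2.63

pH = 2.63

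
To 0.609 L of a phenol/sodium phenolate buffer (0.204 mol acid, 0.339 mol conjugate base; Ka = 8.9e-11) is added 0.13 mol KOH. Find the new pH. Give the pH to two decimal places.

pH = 10.85

After neutralization: n(C6H5OH) = 0.074 mol, n(C6H5O-) = 0.469 mol.
pKa = −log(8.9 × 10^-11) = 10.051
pH = pKa + log(n_C6H5O-/n_C6H5OH) = 10.051 + log(0.469/0.074) = 10.051 + (+0.802)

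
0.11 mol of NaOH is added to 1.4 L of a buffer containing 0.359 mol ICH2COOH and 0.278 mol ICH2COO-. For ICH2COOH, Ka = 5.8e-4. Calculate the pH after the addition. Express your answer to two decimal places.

After neutralization: n(ICH2COOH) = 0.249 mol, n(ICH2COO-) = 0.388 mol.
pKa = −log(5.8 × 10^-4) = 3.237
pH = pKa + log([A⁻]/[HA]) = 3.237 + log(0.388/0.249) = 3.237 +0.193

pH = 3.43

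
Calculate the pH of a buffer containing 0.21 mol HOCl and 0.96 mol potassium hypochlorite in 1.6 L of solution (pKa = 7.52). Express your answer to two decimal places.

Henderson–Hasselbalch: pH = pKa + log([OCl-]/[HOCl]) = 7.52 + log(0.96/0.21)
pH = 7.52 + (+0.660) = 8.18

pH = 8.18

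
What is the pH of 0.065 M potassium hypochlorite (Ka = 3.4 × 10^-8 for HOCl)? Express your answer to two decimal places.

OCl- is the conjugate base of the weak acid HOCl.
Kb = Kw/Ka = 1.0×10^-14 / 3.4 × 10^-8 = 2.94 × 10^-7
Kb = [OH-]²/(0.065 − [OH-]) = 2.94 × 10^-7
Assume [OH-] ≪ 0.065: [OH-] ≈ √(2.94 × 10^-7 × 0.065) = 1.38 × 10^-4 M
([OH-]/C₀ = 0.21% < 5%, so the approximation holds.)
pOH = −log(1.38 × 10^-4) = 3.86; pH = 14.00 − 3.86 = 10.14

pH = 10.14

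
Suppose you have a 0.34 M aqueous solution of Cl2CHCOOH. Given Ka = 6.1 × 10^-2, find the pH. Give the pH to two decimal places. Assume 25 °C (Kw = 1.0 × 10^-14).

Cl2CHCOOH ⇌ Cl2CHCOO- + H+
From the ICE table, Ka = [H+]²/(0.34 − [H+]) = 6.1 × 10^-2.
Here C₀/Ka ≈ 5.57, so the small-[H+] approximation fails. Use the quadratic:
[H+] = [−0.061 + √(0.061² + 0.083)]/2 = 1.17 × 10^-1 M
pH = −log(1.17 × 10^-1) = 0.93

pH = 0.93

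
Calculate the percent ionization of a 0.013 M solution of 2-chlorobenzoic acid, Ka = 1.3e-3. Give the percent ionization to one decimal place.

ClC6H4COOH ⇌ ClC6H4COO- + H+; let x = [H+] at equilibrium.
Ka = x²/(C₀ − x); solving the quadratic gives x = 3.51 × 10^-3 M.
% ionization = x/C₀ × 100% = 3.51 × 10^-3/0.013 × 100% = 27.0%

27.0%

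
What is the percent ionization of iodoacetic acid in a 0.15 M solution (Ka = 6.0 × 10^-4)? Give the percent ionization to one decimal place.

6.1%

ICH2COOH ⇌ ICH2COO- + H+; let x = [H+] at equilibrium.
Ka = x²/(C₀ − x); solving the quadratic gives x = 9.19 × 10^-3 M.
Fraction ionized = 9.19 × 10^-3 / 0.15 = 0.0613 → 6.1%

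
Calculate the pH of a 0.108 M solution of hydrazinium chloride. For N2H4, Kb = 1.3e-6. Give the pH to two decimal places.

N2H5+ is the conjugate acid of the weak base N2H4.
Ka = Kw/Kb = 1.0×10^-14 / 1.3 × 10^-6 = 7.69 × 10^-9
From the ICE table, Ka = x²/(0.108 − x) = 7.69 × 10^-9.
Assume x ≪ 0.108: x ≈ √(7.69 × 10^-9 × 0.108) = 2.88 × 10^-5 M
pH = −log[H+] = −log(2.88 × 10^-5) = 4.54

pH = 4.54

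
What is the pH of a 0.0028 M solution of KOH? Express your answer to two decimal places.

pH = 11.45

KOH is a strong base; [OH-] = 0.0028 M.
pOH = -log(0.0028) = 2.55
pH = 14.00 - 2.55 = 11.45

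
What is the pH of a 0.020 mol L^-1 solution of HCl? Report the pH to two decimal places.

HCl is a strong acid and dissociates completely, so [H+] = 0.020 M.
pH = -log(0.02) = 1.70

pH = 1.70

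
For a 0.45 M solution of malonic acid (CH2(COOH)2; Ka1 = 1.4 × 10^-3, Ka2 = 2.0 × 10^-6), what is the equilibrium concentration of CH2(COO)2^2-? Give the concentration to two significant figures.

2.0 × 10^-6 M

First ionization gives [H+] ≈ [CH2(COOH)COO-] = 2.44 × 10^-2 M.
Second step: Ka2 = [H+][CH2(COO)2^2-]/[CH2(COOH)COO-] ≈ [CH2(COO)2^2-] (since [H+] ≈ [CH2(COOH)COO-]).
So [CH2(COO)2^2-] ≈ Ka2.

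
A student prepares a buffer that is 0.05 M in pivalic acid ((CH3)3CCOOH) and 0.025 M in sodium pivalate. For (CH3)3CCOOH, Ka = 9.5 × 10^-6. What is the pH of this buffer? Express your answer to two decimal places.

pH = 4.72

pKa = −log(9.5 × 10^-6) = 5.022
Henderson–Hasselbalch: pH = pKa + log([(CH3)3CCOO-]/[(CH3)3CCOOH]) = 5.022 + log(0.025/0.05)
pH = 5.022 + (-0.301) = 4.72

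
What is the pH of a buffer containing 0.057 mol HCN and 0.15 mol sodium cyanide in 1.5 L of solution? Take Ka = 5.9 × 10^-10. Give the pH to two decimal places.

pKa = −log(5.9 × 10^-10) = 9.229
Henderson–Hasselbalch: pH = pKa + log([CN-]/[HCN]) = 9.229 + log(0.15/0.057)
pH = 9.229 + (+0.420) = 9.65

pH = 9.65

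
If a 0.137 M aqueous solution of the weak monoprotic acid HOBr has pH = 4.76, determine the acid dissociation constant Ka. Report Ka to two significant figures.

Ka = 2.2 × 10^-9

[H+] = 10^(-4.76) = 1.74 × 10^-5 M
At equilibrium [HA] = 0.137 − 1.74 × 10^-5 = 1.37 × 10^-1 M
Ka = [H+][A-]/[HA] = (1.74 × 10^-5)² / 1.37 × 10^-1 = 2.2 × 10^-9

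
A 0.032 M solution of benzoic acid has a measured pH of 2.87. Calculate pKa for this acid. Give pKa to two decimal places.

[H+] = 10^(-2.87) = 1.35 × 10^-3 M
At equilibrium [HA] = 0.032 − 1.35 × 10^-3 = 3.07 × 10^-2 M
Ka = [H+][A-]/[HA] = (1.35 × 10^-3)² / 3.07 × 10^-2 = 5.94 × 10^-5
pKa = -log(5.94 × 10^-5) = 4.23

pKa = 4.23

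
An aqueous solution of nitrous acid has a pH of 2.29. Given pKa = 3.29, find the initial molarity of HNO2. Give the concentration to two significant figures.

C₀ = 5.6 × 10^-2 M

[H+] = 10^(-2.29) = 5.13 × 10^-3 M = x
Ka = 10^(−3.29) = 5.13 × 10^-4
Ka = x²/(C₀ − x) ⇒ C₀ = x + x²/Ka
C₀ = 5.13 × 10^-3 + (5.13 × 10^-3)²/(5.13 × 10^-4) = 5.64 × 10^-2 M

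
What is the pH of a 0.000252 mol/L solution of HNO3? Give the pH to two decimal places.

pH = 3.60

HNO3 is a strong acid and dissociates completely, so [H+] = 0.000252 M.
pH = -log(0.000252) = 3.60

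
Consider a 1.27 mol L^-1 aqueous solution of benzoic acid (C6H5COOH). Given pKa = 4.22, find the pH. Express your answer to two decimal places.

pH = 2.06

C6H5COOH ⇌ C6H5COO- + H+
Ka = 10^(−4.22) = 6.03 × 10^-5
From the ICE table, Ka = [H+]²/(1.27 − [H+]) = 6.03 × 10^-5.
Assume [H+] ≪ 1.27: [H+] ≈ √(6.03 × 10^-5 × 1.27) = 8.75 × 10^-3 M
pH = −log(8.75 × 10^-3) = 2.06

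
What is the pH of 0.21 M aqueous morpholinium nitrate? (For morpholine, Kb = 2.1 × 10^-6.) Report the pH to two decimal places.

C4H8ONH2+ is the conjugate acid of the weak base C4H8ONH.
Ka = Kw/Kb = 1.0×10^-14 / 2.1 × 10^-6 = 4.76 × 10^-9
From the ICE table, Ka = x²/(0.21 − x) = 4.76 × 10^-9.
Neglecting x in the denominator: x = √(4.76 × 10^-9 × 0.21) = 3.16 × 10^-5 M
pH = −log[H+] = −log(3.16 × 10^-5) = 4.50

pH = 4.50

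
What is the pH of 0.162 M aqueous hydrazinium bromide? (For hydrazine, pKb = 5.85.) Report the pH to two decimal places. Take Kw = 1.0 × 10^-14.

pH = 4.47

N2H5+ is the conjugate acid of the weak base N2H4.
Kb = 10^(−5.85) = 1.41 × 10^-6
Ka = Kw/Kb = 1.0×10^-14 / 1.41 × 10^-6 = 7.09 × 10^-9
Ka = [H+]²/(0.162 − [H+]) = 7.09 × 10^-9
Neglecting [H+] in the denominator: [H+] = √(7.09 × 10^-9 × 0.162) = 3.39 × 10^-5 M
([H+]/C₀ = 0.021% < 5%, so the approximation holds.)
pH = −log(3.39 × 10^-5) = 4.47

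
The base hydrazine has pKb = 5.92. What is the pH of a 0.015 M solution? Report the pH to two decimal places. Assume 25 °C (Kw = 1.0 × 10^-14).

pH = 10.13

N2H4 + H2O ⇌ N2H5+ + OH-
Kb = 10^(−5.92) = 1.20 × 10^-6
From the ICE table, Kb = [OH-]²/(0.015 − [OH-]) = 1.20 × 10^-6.
Assume [OH-] ≪ 0.015: [OH-] ≈ √(1.20 × 10^-6 × 0.015) = 1.34 × 10^-4 M
([OH-]/C₀ = 0.89% < 5%, so the approximation holds.)
pOH = 3.87, so pH = 14.00 − pOH = 10.13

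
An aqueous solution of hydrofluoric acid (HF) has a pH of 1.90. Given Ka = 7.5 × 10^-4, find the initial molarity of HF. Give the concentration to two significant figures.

[H+] = 10^(-1.90) = 1.26 × 10^-2 M = x
Ka = x²/(C₀ − x) ⇒ C₀ = x + x²/Ka
C₀ = 1.26 × 10^-2 + (1.26 × 10^-2)²/(7.5 × 10^-4) = 2.24 × 10^-1 M

C₀ = 2.2 × 10^-1 M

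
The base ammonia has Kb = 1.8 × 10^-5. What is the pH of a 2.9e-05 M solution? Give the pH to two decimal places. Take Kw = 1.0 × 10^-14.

pH = 9.19

NH3 + H2O ⇌ NH4+ + OH-
Kb = [OH-]²/(2.9e-05 − [OH-]) = 1.8 × 10^-5
[OH-] is not negligible relative to C₀; solve [OH-]² + 1.8e-05·[OH-] − 5.22e-10 = 0.
[OH-] = [−1.8e-05 + √(1.8e-05² + 2.09e-09)]/2 = 1.56 × 10^-5 M
pOH = −log(1.56 × 10^-5) = 4.81; pH = 14.00 − 4.81 = 9.19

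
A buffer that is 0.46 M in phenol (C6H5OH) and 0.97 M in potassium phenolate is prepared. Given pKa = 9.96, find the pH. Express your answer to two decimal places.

Henderson–Hasselbalch: pH = pKa + log([C6H5O-]/[C6H5OH]) = 9.96 + log(0.97/0.46)
pH = 9.96 + (+0.324) = 10.28

pH = 10.28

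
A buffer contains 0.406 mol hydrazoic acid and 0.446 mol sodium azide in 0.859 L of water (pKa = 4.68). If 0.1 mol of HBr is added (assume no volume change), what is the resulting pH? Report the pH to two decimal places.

Added H+ converts N3- to HN3: HN3 → 0.506 mol, N3- → 0.346 mol.
Henderson–Hasselbalch with mole ratio 0.346/0.506: pH = 4.68 + (-0.165)

pH = 4.51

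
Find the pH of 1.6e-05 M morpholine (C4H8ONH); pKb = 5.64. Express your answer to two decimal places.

pH = 8.70

C4H8ONH + H2O ⇌ C4H8ONH2+ + OH-
Kb = 10^(−5.64) = 2.29 × 10^-6
From the ICE table, Kb = [OH-]²/(1.6e-05 − [OH-]) = 2.29 × 10^-6.
[OH-] is not negligible relative to C₀; solve [OH-]² + 2.29e-06·[OH-] − 3.66e-11 = 0.
[OH-] = (−Kb + √(Kb² + 4·Kb·C₀))/2 = 5.02 × 10^-6 M
pOH = 5.30, so pH = 14.00 − pOH = 8.70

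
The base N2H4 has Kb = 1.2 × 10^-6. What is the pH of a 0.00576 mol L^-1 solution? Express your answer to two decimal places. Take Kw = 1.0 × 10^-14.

N2H4 + H2O ⇌ N2H5+ + OH-
Let x = [OH-] at equilibrium. Kb = x²/(0.00576 − x).
Since Kb ≪ C₀, x ≈ √(Kb·C₀) = 8.31 × 10^-5 M.
Check: 1.4% ionized — well under 5%, approximation valid.
pOH = −log(8.31 × 10^-5) = 4.08; pH = 14.00 − 4.08 = 9.92

pH = 9.92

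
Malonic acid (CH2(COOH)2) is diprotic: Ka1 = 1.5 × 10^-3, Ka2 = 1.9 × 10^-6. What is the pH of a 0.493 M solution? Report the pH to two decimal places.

Since Ka1 ≫ Ka2, the first ionization dominates [H+].
Ka1 = x²/(0.493 − x) = 1.5 × 10^-3
Solving the quadratic: x = (−Ka1 + √(Ka1² + 4·Ka1·C₀))/2 = 2.65 × 10^-2 M
pH = −log(2.65 × 10^-2) = 1.58

pH = 1.58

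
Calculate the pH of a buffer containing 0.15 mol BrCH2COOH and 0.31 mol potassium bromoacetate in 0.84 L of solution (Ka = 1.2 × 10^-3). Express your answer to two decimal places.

pH = 3.24

pKa = −log(1.2 × 10^-3) = 2.921
Henderson–Hasselbalch: pH = pKa + log([BrCH2COO-]/[BrCH2COOH]) = 2.921 + log(0.31/0.15)
pH = 2.921 + (+0.315) = 3.24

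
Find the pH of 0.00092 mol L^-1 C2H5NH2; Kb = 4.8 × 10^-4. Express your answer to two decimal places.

C2H5NH2 + H2O ⇌ C2H5NH3+ + OH-
From the ICE table, Kb = x²/(0.00092 − x) = 4.8 × 10^-4.
The 5% rule fails; solving x² + Kb·x − Kb·C₀ = 0 exactly:
x = (−Kb + √(Kb² + 4·Kb·C₀))/2 = 4.67 × 10^-4 M
pOH = 3.33, so pH = 14.00 − pOH = 10.67

pH = 10.67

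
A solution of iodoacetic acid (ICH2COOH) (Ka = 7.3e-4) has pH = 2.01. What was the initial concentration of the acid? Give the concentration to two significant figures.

[H+] = 10^(-2.01) = 9.77 × 10^-3 M = x
Ka = x²/(C₀ − x) ⇒ C₀ = x + x²/Ka
C₀ = 9.77 × 10^-3 + (9.77 × 10^-3)²/(7.3 × 10^-4) = 1.41 × 10^-1 M

C₀ = 1.4 × 10^-1 M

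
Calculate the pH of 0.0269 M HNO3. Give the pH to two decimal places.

HNO3 is a strong acid and dissociates completely, so [H+] = 0.0269 M.
pH = -log(0.0269) = 1.57

pH = 1.57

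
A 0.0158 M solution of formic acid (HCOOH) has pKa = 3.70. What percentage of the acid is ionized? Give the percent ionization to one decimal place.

HCOOH ⇌ HCOO- + H+; let x = [H+] at equilibrium.
Ka = 10^(−3.70) = 2.00 × 10^-4
Solve x² + 0.0002x − 3.16e-06 = 0 → x = 1.68 × 10^-3 M
Fraction ionized = 1.68 × 10^-3 / 0.0158 = 0.1063 → 10.6%

10.6%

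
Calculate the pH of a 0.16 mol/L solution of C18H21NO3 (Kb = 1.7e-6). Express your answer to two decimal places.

C18H21NO3 + H2O ⇌ C18H22NO3+ + OH-
Kb = [OH-]²/(0.16 − [OH-]) = 1.7 × 10^-6
Assume [OH-] ≪ 0.16: [OH-] ≈ √(1.7 × 10^-6 × 0.16) = 5.22 × 10^-4 M
Check: 0.33% ionized — well under 5%, approximation valid.
pOH = −log(5.22 × 10^-4) = 3.28; pH = 14.00 − 3.28 = 10.72

pH = 10.72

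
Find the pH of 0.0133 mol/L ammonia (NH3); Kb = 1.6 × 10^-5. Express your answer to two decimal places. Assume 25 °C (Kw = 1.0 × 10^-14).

pH = 10.66

NH3 + H2O ⇌ NH4+ + OH-
Kb = x²/(0.0133 − x) = 1.6 × 10^-5
Since Kb ≪ C₀, x ≈ √(Kb·C₀) = 4.61 × 10^-4 M.
(x/C₀ = 3.5% < 5%, so the approximation holds.)
pOH = −log(4.61 × 10^-4) = 3.34; pH = 14.00 − 3.34 = 10.66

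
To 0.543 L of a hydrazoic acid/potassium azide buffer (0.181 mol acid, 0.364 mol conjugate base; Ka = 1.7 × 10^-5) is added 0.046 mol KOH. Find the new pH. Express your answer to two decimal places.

pH = 5.25

After neutralization: n(HN3) = 0.135 mol, n(N3-) = 0.41 mol.
pKa = −log(1.7 × 10^-5) = 4.770
pH = pKa + log(n_N3-/n_HN3) = 4.770 + log(0.41/0.135) = 4.770 + (+0.482)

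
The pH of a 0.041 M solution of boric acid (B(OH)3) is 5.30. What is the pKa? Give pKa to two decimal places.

pKa = 9.21

[H+] = 10^(-5.30) = 5.01 × 10^-6 M
At equilibrium [HA] = 0.041 − 5.01 × 10^-6 = 4.10 × 10^-2 M
Ka = [H+][A-]/[HA] = (5.01 × 10^-6)² / 4.10 × 10^-2 = 6.12 × 10^-10
pKa = -log(6.12 × 10^-10) = 9.21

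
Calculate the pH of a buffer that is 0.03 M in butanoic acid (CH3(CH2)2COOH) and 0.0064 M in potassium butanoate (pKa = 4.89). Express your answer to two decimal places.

pH = 4.22

Henderson–Hasselbalch: pH = pKa + log([CH3(CH2)2COO-]/[CH3(CH2)2COOH]) = 4.89 + log(0.0064/0.03)
pH = 4.89 + (-0.671) = 4.22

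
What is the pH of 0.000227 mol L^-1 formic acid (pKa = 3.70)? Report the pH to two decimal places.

HCOOH ⇌ HCOO- + H+
Ka = 10^(−3.70) = 2.00 × 10^-4
Let x = [H+] at equilibrium. Ka = x²/(0.000227 − x).
Here C₀/Ka ≈ 1.13, so the small-x approximation fails. Use the quadratic:
x = [−0.0002 + √(0.0002² + 1.82e-07)]/2 = 1.35 × 10^-4 M
pH = −log[H+] = −log(1.35 × 10^-4) = 3.87

pH = 3.87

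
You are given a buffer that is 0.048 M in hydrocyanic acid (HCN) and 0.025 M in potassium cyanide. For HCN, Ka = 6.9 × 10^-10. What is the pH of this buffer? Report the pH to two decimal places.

pKa = −log(6.9 × 10^-10) = 9.161
pH = pKa + log([A⁻]/[HA]) = 9.161 + log(0.025/0.048)
pH = 9.161 + (-0.283) = 8.88

pH = 8.88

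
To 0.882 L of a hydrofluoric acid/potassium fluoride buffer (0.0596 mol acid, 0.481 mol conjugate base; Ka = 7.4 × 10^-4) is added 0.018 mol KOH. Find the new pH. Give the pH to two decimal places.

OH- converts HF to F-: HF → 0.0416 mol, F- → 0.499 mol.
pKa = −log(7.4 × 10^-4) = 3.131
pH = pKa + log([A⁻]/[HA]) = 3.131 + log(0.499/0.0416) = 3.131 +1.079

pH = 4.21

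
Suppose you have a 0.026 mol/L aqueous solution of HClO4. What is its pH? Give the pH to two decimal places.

pH = 1.59

HClO4 is a strong acid and dissociates completely, so [H+] = 0.026 M.
pH = -log(0.026) = 1.59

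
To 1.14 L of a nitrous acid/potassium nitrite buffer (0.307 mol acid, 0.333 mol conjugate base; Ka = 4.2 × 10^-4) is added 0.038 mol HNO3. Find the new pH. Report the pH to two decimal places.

After neutralization: n(HNO2) = 0.345 mol, n(NO2-) = 0.295 mol.
pKa = −log(4.2 × 10^-4) = 3.377
pH = pKa + log([A⁻]/[HA]) = 3.377 + log(0.295/0.345) = 3.377 -0.068

pH = 3.31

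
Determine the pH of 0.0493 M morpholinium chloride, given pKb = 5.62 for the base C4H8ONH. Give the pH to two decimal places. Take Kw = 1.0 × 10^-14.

pH = 4.84

C4H8ONH2+ is the conjugate acid of the weak base C4H8ONH.
Kb = 10^(−5.62) = 2.40 × 10^-6
Ka = Kw/Kb = 1.0×10^-14 / 2.40 × 10^-6 = 4.17 × 10^-9
From the ICE table, Ka = [H+]²/(0.0493 − [H+]) = 4.17 × 10^-9.
Assume [H+] ≪ 0.0493: [H+] ≈ √(4.17 × 10^-9 × 0.0493) = 1.43 × 10^-5 M
Check: 0.029% ionized — well under 5%, approximation valid.
pH = −log(1.43 × 10^-5) = 4.84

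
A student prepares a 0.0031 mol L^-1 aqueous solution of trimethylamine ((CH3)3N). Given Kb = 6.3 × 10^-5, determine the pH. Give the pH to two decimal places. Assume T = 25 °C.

(CH3)3N + H2O ⇌ (CH3)3NH+ + OH-
Kb = [OH-]²/(0.0031 − [OH-]) = 6.3 × 10^-5
Here C₀/Kb ≈ 49.2, so the small-[OH-] approximation fails. Use the quadratic:
[OH-] = (−Kb + √(Kb² + 4·Kb·C₀))/2 = 4.12 × 10^-4 M
pOH = −log(4.12 × 10^-4) = 3.39; pH = 14.00 − 3.39 = 10.61

pH = 10.61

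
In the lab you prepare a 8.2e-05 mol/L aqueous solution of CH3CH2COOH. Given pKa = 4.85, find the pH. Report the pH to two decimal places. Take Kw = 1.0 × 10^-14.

CH3CH2COOH ⇌ CH3CH2COO- + H+
Ka = 10^(−4.85) = 1.41 × 10^-5
From the ICE table, Ka = [H+]²/(8.2e-05 − [H+]) = 1.41 × 10^-5.
[H+] is not negligible relative to C₀; solve [H+]² + 1.41e-05·[H+] − 1.16e-09 = 0.
[H+] = [−1.41e-05 + √(1.41e-05² + 4.62e-09)]/2 = 2.77 × 10^-5 M
pH = −log[H+] = −log(2.77 × 10^-5) = 4.56

pH = 4.56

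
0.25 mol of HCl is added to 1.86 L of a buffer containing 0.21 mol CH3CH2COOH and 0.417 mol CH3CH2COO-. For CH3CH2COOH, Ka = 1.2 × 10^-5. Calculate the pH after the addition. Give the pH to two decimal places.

Added H+ converts CH3CH2COO- to CH3CH2COOH: CH3CH2COOH → 0.46 mol, CH3CH2COO- → 0.167 mol.
pKa = −log(1.2 × 10^-5) = 4.921
pH = pKa + log([A⁻]/[HA]) = 4.921 + log(0.167/0.46) = 4.921 -0.440

pH = 4.48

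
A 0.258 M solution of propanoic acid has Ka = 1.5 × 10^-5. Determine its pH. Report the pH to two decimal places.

pH = 2.71

CH3CH2COOH ⇌ CH3CH2COO- + H+
From the ICE table, Ka = [H+]²/(0.258 − [H+]) = 1.5 × 10^-5.
Neglecting [H+] in the denominator: [H+] = √(1.5 × 10^-5 × 0.258) = 1.97 × 10^-3 M
([H+]/C₀ = 0.76% < 5%, so the approximation holds.)
pH = −log(1.97 × 10^-3) = 2.71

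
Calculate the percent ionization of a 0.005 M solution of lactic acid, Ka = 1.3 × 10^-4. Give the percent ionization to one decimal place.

CH3CH(OH)COOH ⇌ CH3CH(OH)COO- + H+; let x = [H+] at equilibrium.
Ka = x²/(C₀ − x); solving the quadratic gives x = 7.44 × 10^-4 M.
Fraction ionized = 7.44 × 10^-4 / 0.005 = 0.1488 → 14.9%

14.9%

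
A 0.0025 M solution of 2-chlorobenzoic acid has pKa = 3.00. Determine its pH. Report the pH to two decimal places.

pH = 2.94

ClC6H4COOH ⇌ ClC6H4COO- + H+
Ka = 10^(−3.00) = 1.00 × 10^-3
From the ICE table, Ka = [H+]²/(0.0025 − [H+]) = 1.00 × 10^-3.
The 5% rule fails; solving [H+]² + Ka·[H+] − Ka·C₀ = 0 exactly:
[H+] = [−0.001 + √(0.001² + 1e-05)]/2 = 1.16 × 10^-3 M
pH = −log(1.16 × 10^-3) = 2.94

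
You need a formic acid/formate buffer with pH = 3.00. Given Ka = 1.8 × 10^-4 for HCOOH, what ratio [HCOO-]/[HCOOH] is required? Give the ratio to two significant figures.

ratio = 0.18

pKa = -log(1.8 × 10^-4) = 3.745
pH = pKa + log(r) ⇒ log(r) = 3.00 − 3.745 = -0.745
r = [HCOO-]/[HCOOH] = 10^(-0.745) = 0.18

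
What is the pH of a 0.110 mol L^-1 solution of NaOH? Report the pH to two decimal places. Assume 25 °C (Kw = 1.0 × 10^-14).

NaOH is a strong base; [OH-] = 0.11 M.
pOH = -log(0.11) = 0.96
pH = 14.00 - 0.96 = 13.04

pH = 13.04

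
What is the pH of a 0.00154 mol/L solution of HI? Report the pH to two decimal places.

HI is a strong acid and dissociates completely, so [H+] = 0.00154 M.
pH = -log(0.00154) = 2.81

pH = 2.81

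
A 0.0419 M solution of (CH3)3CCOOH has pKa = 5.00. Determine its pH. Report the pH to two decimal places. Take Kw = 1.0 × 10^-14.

(CH3)3CCOOH ⇌ (CH3)3CCOO- + H+
Ka = 10^(−5.00) = 1.00 × 10^-5
Ka = [H+]²/(0.0419 − [H+]) = 1.00 × 10^-5
Assume [H+] ≪ 0.0419: [H+] ≈ √(1.00 × 10^-5 × 0.0419) = 6.47 × 10^-4 M
([H+]/C₀ = 1.5% < 5%, so the approximation holds.)
pH = −log(6.47 × 10^-4) = 3.19

pH = 3.19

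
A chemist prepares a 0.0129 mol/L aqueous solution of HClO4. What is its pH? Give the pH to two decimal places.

HClO4 is a strong acid and dissociates completely, so [H+] = 0.0129 M.
pH = -log(0.0129) = 1.89

pH = 1.89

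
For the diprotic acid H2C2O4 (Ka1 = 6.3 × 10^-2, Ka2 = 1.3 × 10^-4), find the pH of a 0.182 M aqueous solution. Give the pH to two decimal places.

pH = 1.10

Since Ka1 ≫ Ka2, the first ionization dominates [H+].
Ka1 = x²/(0.182 − x) = 6.3 × 10^-2
Solving the quadratic: x = (−Ka1 + √(Ka1² + 4·Ka1·C₀))/2 = 8.01 × 10^-2 M
pH = −log(8.01 × 10^-2) = 1.10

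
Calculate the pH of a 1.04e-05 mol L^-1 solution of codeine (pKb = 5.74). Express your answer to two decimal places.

C18H21NO3 + H2O ⇌ C18H22NO3+ + OH-
Kb = 10^(−5.74) = 1.82 × 10^-6
From the ICE table, Kb = [OH-]²/(1.04e-05 − [OH-]) = 1.82 × 10^-6.
[OH-] is not negligible relative to C₀; solve [OH-]² + 1.82e-06·[OH-] − 1.89e-11 = 0.
[OH-] = [−1.82e-06 + √(1.82e-06² + 7.57e-11)]/2 = 3.53 × 10^-6 M
pOH = −log(3.53 × 10^-6) = 5.45; pH = 14.00 − 5.45 = 8.55

pH = 8.55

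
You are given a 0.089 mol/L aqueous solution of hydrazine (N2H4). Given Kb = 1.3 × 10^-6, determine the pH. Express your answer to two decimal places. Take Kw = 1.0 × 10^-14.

N2H4 + H2O ⇌ N2H5+ + OH-
Let x = [OH-] at equilibrium. Kb = x²/(0.089 − x).
Neglecting x in the denominator: x = √(1.3 × 10^-6 × 0.089) = 3.40 × 10^-4 M
pOH = −log(3.40 × 10^-4) = 3.47; pH = 14.00 − 3.47 = 10.53

pH = 10.53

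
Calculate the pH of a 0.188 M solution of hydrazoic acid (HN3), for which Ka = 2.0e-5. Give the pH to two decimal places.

pH = 2.71

HN3 ⇌ N3- + H+
Let x = [H+] at equilibrium. Ka = x²/(0.188 − x).
Neglecting x in the denominator: x = √(2.0 × 10^-5 × 0.188) = 1.94 × 10^-3 M
Check: 1% ionized — well under 5%, approximation valid.
pH = −log(1.94 × 10^-3) = 2.71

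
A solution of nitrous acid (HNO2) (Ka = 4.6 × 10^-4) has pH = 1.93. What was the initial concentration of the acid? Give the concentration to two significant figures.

[H+] = 10^(-1.93) = 1.17 × 10^-2 M = x
Ka = x²/(C₀ − x) ⇒ C₀ = x + x²/Ka
C₀ = 1.17 × 10^-2 + (1.17 × 10^-2)²/(4.6 × 10^-4) = 3.09 × 10^-1 M

C₀ = 3.1 × 10^-1 M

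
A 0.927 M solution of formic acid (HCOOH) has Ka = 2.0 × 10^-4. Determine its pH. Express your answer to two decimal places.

HCOOH ⇌ HCOO- + H+
Ka = [H+]²/(0.927 − [H+]) = 2.0 × 10^-4
Neglecting [H+] in the denominator: [H+] = √(2.0 × 10^-4 × 0.927) = 1.36 × 10^-2 M
([H+]/C₀ = 1.5% < 5%, so the approximation holds.)
pH = −log(1.36 × 10^-2) = 1.87

pH = 1.87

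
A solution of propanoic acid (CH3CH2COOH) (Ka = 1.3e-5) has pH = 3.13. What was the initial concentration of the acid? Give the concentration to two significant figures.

C₀ = 4.3 × 10^-2 M

[H+] = 10^(-3.13) = 7.41 × 10^-4 M = x
Ka = x²/(C₀ − x) ⇒ C₀ = x + x²/Ka
C₀ = 7.41 × 10^-4 + (7.41 × 10^-4)²/(1.3 × 10^-5) = 4.30 × 10^-2 M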